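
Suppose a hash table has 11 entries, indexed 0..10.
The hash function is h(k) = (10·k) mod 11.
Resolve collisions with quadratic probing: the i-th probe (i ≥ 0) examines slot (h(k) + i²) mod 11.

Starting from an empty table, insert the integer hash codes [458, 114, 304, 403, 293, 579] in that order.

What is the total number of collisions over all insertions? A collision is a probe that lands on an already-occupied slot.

10

Insert 458: h=4, slot 4 empty -> index 4.
Insert 114: h=7, slot 7 empty -> index 7.
Insert 304: h=4, slot 4 occupied -> index 5.
Insert 403: h=4, slots 4,5 occupied -> index 8.
Insert 293: h=4, slots 4,5,8 occupied -> index 2.
Insert 579: h=4, slots 4,5,8,2 occupied -> index 9.
Table: [∅, ∅, 293, ∅, 458, 304, ∅, 114, 403, 579, ∅]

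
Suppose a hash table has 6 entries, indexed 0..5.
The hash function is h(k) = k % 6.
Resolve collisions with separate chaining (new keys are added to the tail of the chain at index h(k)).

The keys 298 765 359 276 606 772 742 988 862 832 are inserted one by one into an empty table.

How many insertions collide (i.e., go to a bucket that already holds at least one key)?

298 -> bucket 4
765 -> bucket 3
359 -> bucket 5
276 -> bucket 0
606 -> bucket 0 (collision)
772 -> bucket 4 (collision)
742 -> bucket 4 (collision)
988 -> bucket 4 (collision)
862 -> bucket 4 (collision)
832 -> bucket 4 (collision)
Final buckets:
0: 276 -> 606
1: ∅
2: ∅
3: 765
4: 298 -> 772 -> 742 -> 988 -> 862 -> 832
5: 359

6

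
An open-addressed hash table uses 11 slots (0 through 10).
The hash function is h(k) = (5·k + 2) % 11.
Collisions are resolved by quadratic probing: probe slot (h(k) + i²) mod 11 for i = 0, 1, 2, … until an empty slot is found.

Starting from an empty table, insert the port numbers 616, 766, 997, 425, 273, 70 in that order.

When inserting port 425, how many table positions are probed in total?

Insert 616: h=2, slot 2 empty -> index 2.
Insert 766: h=4, slot 4 empty -> index 4.
Insert 997: h=4, slot 4 occupied -> index 5.
Insert 425: h=4, slots 4,5 occupied -> index 8.
Insert 273: h=3, slot 3 empty -> index 3.
Insert 70: h=0, slot 0 empty -> index 0.
Table: [70, ∅, 616, 273, 766, 997, ∅, ∅, 425, ∅, ∅]

3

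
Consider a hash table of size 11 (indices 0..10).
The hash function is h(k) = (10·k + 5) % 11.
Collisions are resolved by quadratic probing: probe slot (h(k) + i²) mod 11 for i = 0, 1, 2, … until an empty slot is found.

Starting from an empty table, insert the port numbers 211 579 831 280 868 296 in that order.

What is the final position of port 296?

7

Insert 211: h=3, slot 3 empty -> index 3.
Insert 579: h=9, slot 9 empty -> index 9.
Insert 831: h=10, slot 10 empty -> index 10.
Insert 280: h=0, slot 0 empty -> index 0.
Insert 868: h=6, slot 6 empty -> index 6.
Insert 296: h=6, slot 6 occupied -> index 7.
Table: [280, ∅, ∅, 211, ∅, ∅, 868, 296, ∅, 579, 831]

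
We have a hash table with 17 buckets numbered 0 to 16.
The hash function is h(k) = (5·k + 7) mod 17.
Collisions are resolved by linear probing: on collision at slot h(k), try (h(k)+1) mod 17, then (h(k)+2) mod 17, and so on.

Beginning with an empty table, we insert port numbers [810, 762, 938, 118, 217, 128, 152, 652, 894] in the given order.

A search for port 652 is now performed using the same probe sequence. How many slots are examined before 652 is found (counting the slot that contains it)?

4

Insert 810: h=11, slot 11 empty => index 11.
Insert 762: h=9, slot 9 empty => index 9.
Insert 938: h=5, slot 5 empty => index 5.
Insert 118: h=2, slot 2 empty => index 2.
Insert 217: h=4, slot 4 empty => index 4.
Insert 128: h=1, slot 1 empty => index 1.
Insert 152: h=2, slot 2 occupied => index 3.
Insert 652: h=3, slots 3,4,5 occupied => index 6.
Insert 894: h=6, slot 6 occupied => index 7.
Table: [_, 128, 118, 152, 217, 938, 652, 894, _, 762, _, 810, _, _, _, _, _]
Lookup 652: h=3, probe 3,4,5,6 → found at 6.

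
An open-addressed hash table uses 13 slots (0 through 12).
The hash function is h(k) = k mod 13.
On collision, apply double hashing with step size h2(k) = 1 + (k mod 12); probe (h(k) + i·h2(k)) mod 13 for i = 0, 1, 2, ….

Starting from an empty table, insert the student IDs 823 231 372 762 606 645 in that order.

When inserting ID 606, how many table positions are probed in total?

3

823 hashes to 4; slot 4 is free => place at 4.
231 hashes to 10; slot 10 is free => place at 10.
372 hashes to 8; slot 8 is free => place at 8.
762 hashes to 8, h2=7; 8 taken => place at 2.
606 hashes to 8, h2=7; 8,2 taken => place at 9.
645 hashes to 8, h2=10; 8 taken => place at 5.
Table: [., ., 762, ., 823, 645, ., ., 372, 606, 231, ., .]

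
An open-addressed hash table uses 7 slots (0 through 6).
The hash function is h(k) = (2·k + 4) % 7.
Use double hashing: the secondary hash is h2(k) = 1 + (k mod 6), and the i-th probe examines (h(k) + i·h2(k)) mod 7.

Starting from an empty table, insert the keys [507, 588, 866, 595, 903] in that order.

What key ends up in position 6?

595

507: h=3 => slot 3
588: h=4 => slot 4
866: h=0 => slot 0
595: h=4, h2=2, probe 4,6 => slot 6
903: h=4, h2=4, probe 4,1 => slot 1
Table: [866, 903, -, 507, 588, -, 595]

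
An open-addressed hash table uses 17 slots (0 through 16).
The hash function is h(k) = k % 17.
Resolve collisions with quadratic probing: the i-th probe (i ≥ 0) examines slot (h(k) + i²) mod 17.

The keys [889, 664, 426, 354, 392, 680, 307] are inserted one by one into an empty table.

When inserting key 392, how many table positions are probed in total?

4

889: h=5 -> slot 5
664: h=1 -> slot 1
426: h=1, probe 1,2 -> slot 2
354: h=14 -> slot 14
392: h=1, probe 1,2,5,10 -> slot 10
680: h=0 -> slot 0
307: h=1, probe 1,2,5,10,0,9 -> slot 9
Table: [680, 664, 426, -, -, 889, -, -, -, 307, 392, -, -, -, 354, -, -]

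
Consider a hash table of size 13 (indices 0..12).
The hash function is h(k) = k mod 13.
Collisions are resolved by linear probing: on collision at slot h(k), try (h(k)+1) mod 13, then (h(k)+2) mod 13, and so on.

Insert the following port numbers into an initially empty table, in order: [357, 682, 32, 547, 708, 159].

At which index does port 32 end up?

8

Insert 357: h=6, slot 6 empty -> index 6.
Insert 682: h=6, slot 6 occupied -> index 7.
Insert 32: h=6, slots 6,7 occupied -> index 8.
Insert 547: h=1, slot 1 empty -> index 1.
Insert 708: h=6, slots 6,7,8 occupied -> index 9.
Insert 159: h=3, slot 3 empty -> index 3.
Table: [_, 547, _, 159, _, _, 357, 682, 32, 708, _, _, _]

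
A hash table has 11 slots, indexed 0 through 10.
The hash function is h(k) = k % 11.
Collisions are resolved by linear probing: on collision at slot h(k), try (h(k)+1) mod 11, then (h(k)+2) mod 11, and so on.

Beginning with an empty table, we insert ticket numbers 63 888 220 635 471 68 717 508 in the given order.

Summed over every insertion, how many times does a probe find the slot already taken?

63 hashes to 8; slot 8 is free => place at 8.
888 hashes to 8; 8 taken => place at 9.
220 hashes to 0; slot 0 is free => place at 0.
635 hashes to 8; 8,9 taken => place at 10.
471 hashes to 9; 9,10,0 taken => place at 1.
68 hashes to 2; slot 2 is free => place at 2.
717 hashes to 2; 2 taken => place at 3.
508 hashes to 2; 2,3 taken => place at 4.
Table: [220, 471, 68, 717, 508, —, —, —, 63, 888, 635]

9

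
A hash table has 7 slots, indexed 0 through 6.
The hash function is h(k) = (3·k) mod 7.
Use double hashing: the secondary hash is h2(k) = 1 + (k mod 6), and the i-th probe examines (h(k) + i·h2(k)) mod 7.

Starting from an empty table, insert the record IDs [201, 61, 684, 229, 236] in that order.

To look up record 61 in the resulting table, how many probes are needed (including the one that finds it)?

201 hashes to 1; slot 1 is free → place at 1.
61 hashes to 1, h2=2; 1 taken → place at 3.
684 hashes to 1, h2=1; 1 taken → place at 2.
229 hashes to 1, h2=2; 1,3 taken → place at 5.
236 hashes to 1, h2=3; 1 taken → place at 4.
Table: [∅, 201, 684, 61, 236, 229, ∅]
Lookup 61: h=1, h2=2, probe 1,3 → found at 3.

2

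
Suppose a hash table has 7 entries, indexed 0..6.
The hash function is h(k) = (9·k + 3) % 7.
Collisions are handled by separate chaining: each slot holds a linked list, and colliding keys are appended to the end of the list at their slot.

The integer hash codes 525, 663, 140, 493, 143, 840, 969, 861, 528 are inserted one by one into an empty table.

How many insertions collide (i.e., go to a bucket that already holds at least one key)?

525 -> bucket 3
663 -> bucket 6
140 -> bucket 3 (collision)
493 -> bucket 2
143 -> bucket 2 (collision)
840 -> bucket 3 (collision)
969 -> bucket 2 (collision)
861 -> bucket 3 (collision)
528 -> bucket 2 (collision)
Final buckets:
0: ∅
1: ∅
2: 493 -> 143 -> 969 -> 528
3: 525 -> 140 -> 840 -> 861
4: ∅
5: ∅
6: 663

6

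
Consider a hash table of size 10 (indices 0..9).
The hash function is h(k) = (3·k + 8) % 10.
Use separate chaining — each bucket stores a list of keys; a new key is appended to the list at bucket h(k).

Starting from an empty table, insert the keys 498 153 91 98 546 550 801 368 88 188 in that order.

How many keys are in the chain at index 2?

5

498 -> bucket 2
153 -> bucket 7
91 -> bucket 1
98 -> bucket 2 (collision)
546 -> bucket 6
550 -> bucket 8
801 -> bucket 1 (collision)
368 -> bucket 2 (collision)
88 -> bucket 2 (collision)
188 -> bucket 2 (collision)
Final buckets:
0: _
1: 91 -> 801
2: 498 -> 98 -> 368 -> 88 -> 188
3: _
4: _
5: _
6: 546
7: 153
8: 550
9: _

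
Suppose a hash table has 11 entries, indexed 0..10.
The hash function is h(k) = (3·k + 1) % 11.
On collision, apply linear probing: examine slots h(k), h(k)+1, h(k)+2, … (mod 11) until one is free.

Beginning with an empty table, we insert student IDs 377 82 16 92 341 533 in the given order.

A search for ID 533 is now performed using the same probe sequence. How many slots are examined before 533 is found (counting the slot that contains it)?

377: h=10 => slot 10
82: h=5 => slot 5
16: h=5, probe 5,6 => slot 6
92: h=2 => slot 2
341: h=1 => slot 1
533: h=5, probe 5,6,7 => slot 7
Table: [-, 341, 92, -, -, 82, 16, 533, -, -, 377]
Lookup 533: h=5, probe 5,6,7 → found at 7.

3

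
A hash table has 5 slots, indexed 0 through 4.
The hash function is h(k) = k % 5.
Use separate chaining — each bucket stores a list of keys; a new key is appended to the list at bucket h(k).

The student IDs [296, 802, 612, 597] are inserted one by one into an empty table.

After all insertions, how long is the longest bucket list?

3

Insert 296: h=1, bucket 1 empty → new chain.
Insert 802: h=2, bucket 2 empty → new chain.
Insert 612: h=2, bucket 2 nonempty → append to chain.
Insert 597: h=2, bucket 2 nonempty → append to chain.
Final buckets:
0: _
1: 296
2: 802 -> 612 -> 597
3: _
4: _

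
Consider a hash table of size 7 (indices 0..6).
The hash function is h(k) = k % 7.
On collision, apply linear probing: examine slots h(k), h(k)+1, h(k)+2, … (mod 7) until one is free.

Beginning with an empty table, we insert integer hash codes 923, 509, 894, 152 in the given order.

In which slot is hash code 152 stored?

923: h=6 → slot 6
509: h=5 → slot 5
894: h=5, probe 5,6,0 → slot 0
152: h=5, probe 5,6,0,1 → slot 1
Table: [894, 152, —, —, —, 509, 923]

1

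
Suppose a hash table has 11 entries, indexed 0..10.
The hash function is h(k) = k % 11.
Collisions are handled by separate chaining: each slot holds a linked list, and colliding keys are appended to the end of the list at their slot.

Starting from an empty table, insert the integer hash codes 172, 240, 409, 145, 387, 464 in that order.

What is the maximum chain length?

4

Insert 172: h=7, bucket 7 empty → new chain.
Insert 240: h=9, bucket 9 empty → new chain.
Insert 409: h=2, bucket 2 empty → new chain.
Insert 145: h=2, bucket 2 nonempty → append to chain.
Insert 387: h=2, bucket 2 nonempty → append to chain.
Insert 464: h=2, bucket 2 nonempty → append to chain.
Final buckets:
0: -
1: -
2: 409 -> 145 -> 387 -> 464
3: -
4: -
5: -
6: -
7: 172
8: -
9: 240
10: -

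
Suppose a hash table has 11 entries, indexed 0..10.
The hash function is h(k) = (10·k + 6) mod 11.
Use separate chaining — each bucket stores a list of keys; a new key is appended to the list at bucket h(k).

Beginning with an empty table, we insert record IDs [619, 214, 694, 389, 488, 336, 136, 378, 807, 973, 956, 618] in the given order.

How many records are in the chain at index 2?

Insert 619: h=3, bucket 3 empty -> new chain.
Insert 214: h=1, bucket 1 empty -> new chain.
Insert 694: h=5, bucket 5 empty -> new chain.
Insert 389: h=2, bucket 2 empty -> new chain.
Insert 488: h=2, bucket 2 nonempty -> append to chain.
Insert 336: h=0, bucket 0 empty -> new chain.
Insert 136: h=2, bucket 2 nonempty -> append to chain.
Insert 378: h=2, bucket 2 nonempty -> append to chain.
Insert 807: h=2, bucket 2 nonempty -> append to chain.
Insert 973: h=1, bucket 1 nonempty -> append to chain.
Insert 956: h=7, bucket 7 empty -> new chain.
Insert 618: h=4, bucket 4 empty -> new chain.
Final buckets:
0: 336
1: 214 -> 973
2: 389 -> 488 -> 136 -> 378 -> 807
3: 619
4: 618
5: 694
6: .
7: 956
8: .
9: .
10: .

5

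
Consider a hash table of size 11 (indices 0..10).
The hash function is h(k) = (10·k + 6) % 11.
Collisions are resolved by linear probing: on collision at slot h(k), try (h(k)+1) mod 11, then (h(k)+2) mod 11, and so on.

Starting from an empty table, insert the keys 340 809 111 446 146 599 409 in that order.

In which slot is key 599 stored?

Insert 340: h=7, slot 7 empty → index 7.
Insert 809: h=0, slot 0 empty → index 0.
Insert 111: h=5, slot 5 empty → index 5.
Insert 446: h=0, slot 0 occupied → index 1.
Insert 146: h=3, slot 3 empty → index 3.
Insert 599: h=1, slot 1 occupied → index 2.
Insert 409: h=4, slot 4 empty → index 4.
Table: [809, 446, 599, 146, 409, 111, _, 340, _, _, _]

2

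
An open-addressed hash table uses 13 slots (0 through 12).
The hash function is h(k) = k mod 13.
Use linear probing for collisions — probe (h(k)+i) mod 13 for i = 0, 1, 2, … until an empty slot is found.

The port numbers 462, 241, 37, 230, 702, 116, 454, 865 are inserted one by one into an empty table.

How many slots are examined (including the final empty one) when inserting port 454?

3

462: h=7 -> slot 7
241: h=7, probe 7,8 -> slot 8
37: h=11 -> slot 11
230: h=9 -> slot 9
702: h=0 -> slot 0
116: h=12 -> slot 12
454: h=12, probe 12,0,1 -> slot 1
865: h=7, probe 7,8,9,10 -> slot 10
Table: [702, 454, ∅, ∅, ∅, ∅, ∅, 462, 241, 230, 865, 37, 116]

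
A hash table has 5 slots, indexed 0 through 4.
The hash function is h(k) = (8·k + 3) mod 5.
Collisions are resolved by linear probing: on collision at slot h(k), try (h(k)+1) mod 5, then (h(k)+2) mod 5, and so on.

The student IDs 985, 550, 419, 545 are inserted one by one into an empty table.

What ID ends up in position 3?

985 hashes to 3; slot 3 is free -> place at 3.
550 hashes to 3; 3 taken -> place at 4.
419 hashes to 0; slot 0 is free -> place at 0.
545 hashes to 3; 3,4,0 taken -> place at 1.
Table: [419, 545, ∅, 985, 550]

985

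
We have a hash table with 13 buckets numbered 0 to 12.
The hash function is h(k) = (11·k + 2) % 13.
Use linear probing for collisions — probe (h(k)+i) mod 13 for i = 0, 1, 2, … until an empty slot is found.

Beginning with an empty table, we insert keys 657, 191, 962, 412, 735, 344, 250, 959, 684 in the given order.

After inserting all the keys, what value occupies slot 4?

344

Insert 657: h=1, slot 1 empty → index 1.
Insert 191: h=10, slot 10 empty → index 10.
Insert 962: h=2, slot 2 empty → index 2.
Insert 412: h=10, slot 10 occupied → index 11.
Insert 735: h=1, slots 1,2 occupied → index 3.
Insert 344: h=3, slot 3 occupied → index 4.
Insert 250: h=9, slot 9 empty → index 9.
Insert 959: h=8, slot 8 empty → index 8.
Insert 684: h=12, slot 12 empty → index 12.
Table: [∅, 657, 962, 735, 344, ∅, ∅, ∅, 959, 250, 191, 412, 684]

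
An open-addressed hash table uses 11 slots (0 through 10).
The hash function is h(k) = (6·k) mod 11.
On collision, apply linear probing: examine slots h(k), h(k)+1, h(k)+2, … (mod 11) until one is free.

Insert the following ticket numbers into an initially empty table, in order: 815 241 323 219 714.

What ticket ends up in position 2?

323

Insert 815: h=6, slot 6 empty → index 6.
Insert 241: h=5, slot 5 empty → index 5.
Insert 323: h=2, slot 2 empty → index 2.
Insert 219: h=5, slots 5,6 occupied → index 7.
Insert 714: h=5, slots 5,6,7 occupied → index 8.
Table: [-, -, 323, -, -, 241, 815, 219, 714, -, -]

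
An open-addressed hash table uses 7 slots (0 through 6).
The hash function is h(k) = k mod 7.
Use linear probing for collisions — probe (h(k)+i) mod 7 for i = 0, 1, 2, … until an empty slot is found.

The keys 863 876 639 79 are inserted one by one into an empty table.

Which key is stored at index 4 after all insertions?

Insert 863: h=2, slot 2 empty => index 2.
Insert 876: h=1, slot 1 empty => index 1.
Insert 639: h=2, slot 2 occupied => index 3.
Insert 79: h=2, slots 2,3 occupied => index 4.
Table: [-, 876, 863, 639, 79, -, -]

79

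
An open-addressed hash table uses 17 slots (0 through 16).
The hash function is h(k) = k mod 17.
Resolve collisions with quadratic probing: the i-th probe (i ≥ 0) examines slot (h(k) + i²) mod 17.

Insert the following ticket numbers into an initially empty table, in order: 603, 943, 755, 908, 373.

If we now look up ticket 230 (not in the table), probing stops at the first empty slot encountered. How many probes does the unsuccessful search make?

2

Insert 603: h=8, slot 8 empty -> index 8.
Insert 943: h=8, slot 8 occupied -> index 9.
Insert 755: h=7, slot 7 empty -> index 7.
Insert 908: h=7, slots 7,8 occupied -> index 11.
Insert 373: h=16, slot 16 empty -> index 16.
Table: [-, -, -, -, -, -, -, 755, 603, 943, -, 908, -, -, -, -, 373]
Lookup 230: h=9, probe 9,10 → slot 10 empty, not found.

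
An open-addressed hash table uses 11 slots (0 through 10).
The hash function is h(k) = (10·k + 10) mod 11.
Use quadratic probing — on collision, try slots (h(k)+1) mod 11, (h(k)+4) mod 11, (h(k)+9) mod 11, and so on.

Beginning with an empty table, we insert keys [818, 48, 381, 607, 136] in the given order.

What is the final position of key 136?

818 hashes to 6; slot 6 is free → place at 6.
48 hashes to 6; 6 taken → place at 7.
381 hashes to 3; slot 3 is free → place at 3.
607 hashes to 8; slot 8 is free → place at 8.
136 hashes to 6; 6,7 taken → place at 10.
Table: [—, —, —, 381, —, —, 818, 48, 607, —, 136]

10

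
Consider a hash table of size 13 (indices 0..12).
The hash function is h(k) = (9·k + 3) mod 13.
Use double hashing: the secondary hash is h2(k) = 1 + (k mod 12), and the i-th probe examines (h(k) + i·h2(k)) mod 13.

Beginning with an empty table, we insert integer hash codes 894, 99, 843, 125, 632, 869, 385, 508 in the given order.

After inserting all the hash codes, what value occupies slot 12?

385

894 hashes to 2; slot 2 is free → place at 2.
99 hashes to 10; slot 10 is free → place at 10.
843 hashes to 11; slot 11 is free → place at 11.
125 hashes to 10, h2=6; 10 taken → place at 3.
632 hashes to 10, h2=9; 10 taken → place at 6.
869 hashes to 11, h2=6; 11 taken → place at 4.
385 hashes to 10, h2=2; 10 taken → place at 12.
508 hashes to 12, h2=5; 12,4 taken → place at 9.
Table: [∅, ∅, 894, 125, 869, ∅, 632, ∅, ∅, 508, 99, 843, 385]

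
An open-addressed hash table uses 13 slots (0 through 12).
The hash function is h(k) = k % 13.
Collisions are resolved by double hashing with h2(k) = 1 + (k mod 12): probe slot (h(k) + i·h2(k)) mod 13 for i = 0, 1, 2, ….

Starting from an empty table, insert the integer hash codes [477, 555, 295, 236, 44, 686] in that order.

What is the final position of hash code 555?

0

Insert 477: h=9, slot 9 empty => index 9.
Insert 555: h=9, h2=4, slot 9 occupied => index 0.
Insert 295: h=9, h2=8, slot 9 occupied => index 4.
Insert 236: h=2, slot 2 empty => index 2.
Insert 44: h=5, slot 5 empty => index 5.
Insert 686: h=10, slot 10 empty => index 10.
Table: [555, —, 236, —, 295, 44, —, —, —, 477, 686, —, —]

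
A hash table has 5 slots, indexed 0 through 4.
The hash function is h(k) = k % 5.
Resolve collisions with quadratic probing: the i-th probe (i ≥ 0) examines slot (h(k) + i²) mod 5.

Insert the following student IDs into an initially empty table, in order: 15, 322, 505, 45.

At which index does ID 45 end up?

15: h=0 => slot 0
322: h=2 => slot 2
505: h=0, probe 0,1 => slot 1
45: h=0, probe 0,1,4 => slot 4
Table: [15, 505, 322, _, 45]

4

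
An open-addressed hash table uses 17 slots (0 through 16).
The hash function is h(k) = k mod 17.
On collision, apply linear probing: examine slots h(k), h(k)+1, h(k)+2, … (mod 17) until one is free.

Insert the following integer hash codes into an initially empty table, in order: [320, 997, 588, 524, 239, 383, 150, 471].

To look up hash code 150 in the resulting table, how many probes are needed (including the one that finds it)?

3

320: h=14 -> slot 14
997: h=11 -> slot 11
588: h=10 -> slot 10
524: h=14, probe 14,15 -> slot 15
239: h=1 -> slot 1
383: h=9 -> slot 9
150: h=14, probe 14,15,16 -> slot 16
471: h=12 -> slot 12
Table: [∅, 239, ∅, ∅, ∅, ∅, ∅, ∅, ∅, 383, 588, 997, 471, ∅, 320, 524, 150]
Lookup 150: h=14, probe 14,15,16 → found at 16.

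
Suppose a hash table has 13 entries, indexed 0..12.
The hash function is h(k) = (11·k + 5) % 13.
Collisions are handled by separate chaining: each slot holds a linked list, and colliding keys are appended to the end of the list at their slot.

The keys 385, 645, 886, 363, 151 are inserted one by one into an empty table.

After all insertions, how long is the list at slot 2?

Insert 385: h=2, bucket 2 empty -> new chain.
Insert 645: h=2, bucket 2 nonempty -> append to chain.
Insert 886: h=1, bucket 1 empty -> new chain.
Insert 363: h=7, bucket 7 empty -> new chain.
Insert 151: h=2, bucket 2 nonempty -> append to chain.
Final buckets:
0: ∅
1: 886
2: 385 -> 645 -> 151
3: ∅
4: ∅
5: ∅
6: ∅
7: 363
8: ∅
9: ∅
10: ∅
11: ∅
12: ∅

3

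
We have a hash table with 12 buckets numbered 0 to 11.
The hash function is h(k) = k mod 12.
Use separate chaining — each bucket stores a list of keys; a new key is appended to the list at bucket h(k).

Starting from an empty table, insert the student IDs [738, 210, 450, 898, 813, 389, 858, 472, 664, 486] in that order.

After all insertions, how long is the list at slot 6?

5

738 → bucket 6
210 → bucket 6 (collision)
450 → bucket 6 (collision)
898 → bucket 10
813 → bucket 9
389 → bucket 5
858 → bucket 6 (collision)
472 → bucket 4
664 → bucket 4 (collision)
486 → bucket 6 (collision)
Final buckets:
0: .
1: .
2: .
3: .
4: 472 -> 664
5: 389
6: 738 -> 210 -> 450 -> 858 -> 486
7: .
8: .
9: 813
10: 898
11: .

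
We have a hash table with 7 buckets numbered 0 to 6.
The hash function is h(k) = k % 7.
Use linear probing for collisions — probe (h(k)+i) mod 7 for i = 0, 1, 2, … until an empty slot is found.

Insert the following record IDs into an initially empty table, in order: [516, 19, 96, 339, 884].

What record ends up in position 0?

96

516: h=5 → slot 5
19: h=5, probe 5,6 → slot 6
96: h=5, probe 5,6,0 → slot 0
339: h=3 → slot 3
884: h=2 → slot 2
Table: [96, —, 884, 339, —, 516, 19]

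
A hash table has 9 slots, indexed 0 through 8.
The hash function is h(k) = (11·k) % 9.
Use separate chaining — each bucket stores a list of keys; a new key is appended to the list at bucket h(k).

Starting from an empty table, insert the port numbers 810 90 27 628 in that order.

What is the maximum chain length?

Insert 810: h=0, bucket 0 empty → new chain.
Insert 90: h=0, bucket 0 nonempty → append to chain.
Insert 27: h=0, bucket 0 nonempty → append to chain.
Insert 628: h=5, bucket 5 empty → new chain.
Final buckets:
0: 810 -> 90 -> 27
1: —
2: —
3: —
4: —
5: 628
6: —
7: —
8: —

3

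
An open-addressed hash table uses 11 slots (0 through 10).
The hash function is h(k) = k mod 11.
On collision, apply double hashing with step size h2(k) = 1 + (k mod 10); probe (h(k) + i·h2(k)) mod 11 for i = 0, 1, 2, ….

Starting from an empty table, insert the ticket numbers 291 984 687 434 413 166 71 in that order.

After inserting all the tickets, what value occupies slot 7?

291: h=5 -> slot 5
984: h=5, h2=5, probe 5,10 -> slot 10
687: h=5, h2=8, probe 5,2 -> slot 2
434: h=5, h2=5, probe 5,10,4 -> slot 4
413: h=6 -> slot 6
166: h=1 -> slot 1
71: h=5, h2=2, probe 5,7 -> slot 7
Table: [_, 166, 687, _, 434, 291, 413, 71, _, _, 984]

71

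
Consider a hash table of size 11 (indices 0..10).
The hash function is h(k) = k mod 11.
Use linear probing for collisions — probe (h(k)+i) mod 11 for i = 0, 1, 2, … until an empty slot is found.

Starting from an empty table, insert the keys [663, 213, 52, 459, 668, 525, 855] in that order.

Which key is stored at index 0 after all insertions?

663: h=3 -> slot 3
213: h=4 -> slot 4
52: h=8 -> slot 8
459: h=8, probe 8,9 -> slot 9
668: h=8, probe 8,9,10 -> slot 10
525: h=8, probe 8,9,10,0 -> slot 0
855: h=8, probe 8,9,10,0,1 -> slot 1
Table: [525, 855, ., 663, 213, ., ., ., 52, 459, 668]

525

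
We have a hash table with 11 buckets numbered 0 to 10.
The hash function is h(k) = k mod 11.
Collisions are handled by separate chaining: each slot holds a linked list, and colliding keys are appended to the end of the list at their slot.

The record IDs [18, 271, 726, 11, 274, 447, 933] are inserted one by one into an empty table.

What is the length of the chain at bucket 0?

2

Insert 18: h=7, bucket 7 empty → new chain.
Insert 271: h=7, bucket 7 nonempty → append to chain.
Insert 726: h=0, bucket 0 empty → new chain.
Insert 11: h=0, bucket 0 nonempty → append to chain.
Insert 274: h=10, bucket 10 empty → new chain.
Insert 447: h=7, bucket 7 nonempty → append to chain.
Insert 933: h=9, bucket 9 empty → new chain.
Final buckets:
0: 726 -> 11
1: -
2: -
3: -
4: -
5: -
6: -
7: 18 -> 271 -> 447
8: -
9: 933
10: 274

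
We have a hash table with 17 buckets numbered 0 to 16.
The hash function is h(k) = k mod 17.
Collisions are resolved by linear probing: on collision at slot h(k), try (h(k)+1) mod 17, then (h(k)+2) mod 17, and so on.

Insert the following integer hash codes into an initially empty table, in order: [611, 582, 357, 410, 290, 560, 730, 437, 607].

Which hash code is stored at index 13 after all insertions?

607

611: h=16 -> slot 16
582: h=4 -> slot 4
357: h=0 -> slot 0
410: h=2 -> slot 2
290: h=1 -> slot 1
560: h=16, probe 16,0,1,2,3 -> slot 3
730: h=16, probe 16,0,1,2,3,4,5 -> slot 5
437: h=12 -> slot 12
607: h=12, probe 12,13 -> slot 13
Table: [357, 290, 410, 560, 582, 730, -, -, -, -, -, -, 437, 607, -, -, 611]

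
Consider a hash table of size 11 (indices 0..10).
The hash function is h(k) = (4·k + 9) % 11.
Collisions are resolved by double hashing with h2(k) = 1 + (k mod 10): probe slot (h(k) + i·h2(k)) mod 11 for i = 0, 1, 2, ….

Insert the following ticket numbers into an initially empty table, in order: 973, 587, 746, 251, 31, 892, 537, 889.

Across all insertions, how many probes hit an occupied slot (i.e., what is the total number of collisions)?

Insert 973: h=7, slot 7 empty → index 7.
Insert 587: h=3, slot 3 empty → index 3.
Insert 746: h=1, slot 1 empty → index 1.
Insert 251: h=1, h2=2, slots 1,3 occupied → index 5.
Insert 31: h=1, h2=2, slots 1,3,5,7 occupied → index 9.
Insert 892: h=2, slot 2 empty → index 2.
Insert 537: h=1, h2=8, slots 1,9 occupied → index 6.
Insert 889: h=1, h2=10, slot 1 occupied → index 0.
Table: [889, 746, 892, 587, _, 251, 537, 973, _, 31, _]

9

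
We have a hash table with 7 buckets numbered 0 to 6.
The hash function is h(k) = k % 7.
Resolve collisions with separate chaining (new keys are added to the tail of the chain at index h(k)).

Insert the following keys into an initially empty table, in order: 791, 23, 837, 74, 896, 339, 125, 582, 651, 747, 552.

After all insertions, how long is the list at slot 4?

791 → bucket 0
23 → bucket 2
837 → bucket 4
74 → bucket 4 (collision)
896 → bucket 0 (collision)
339 → bucket 3
125 → bucket 6
582 → bucket 1
651 → bucket 0 (collision)
747 → bucket 5
552 → bucket 6 (collision)
Final buckets:
0: 791 -> 896 -> 651
1: 582
2: 23
3: 339
4: 837 -> 74
5: 747
6: 125 -> 552

2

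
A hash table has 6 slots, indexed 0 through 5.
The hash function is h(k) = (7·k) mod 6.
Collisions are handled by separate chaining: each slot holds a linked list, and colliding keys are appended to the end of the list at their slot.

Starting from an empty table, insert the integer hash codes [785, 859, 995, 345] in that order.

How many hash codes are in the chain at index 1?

Insert 785: h=5, bucket 5 empty -> new chain.
Insert 859: h=1, bucket 1 empty -> new chain.
Insert 995: h=5, bucket 5 nonempty -> append to chain.
Insert 345: h=3, bucket 3 empty -> new chain.
Final buckets:
0: —
1: 859
2: —
3: 345
4: —
5: 785 -> 995

1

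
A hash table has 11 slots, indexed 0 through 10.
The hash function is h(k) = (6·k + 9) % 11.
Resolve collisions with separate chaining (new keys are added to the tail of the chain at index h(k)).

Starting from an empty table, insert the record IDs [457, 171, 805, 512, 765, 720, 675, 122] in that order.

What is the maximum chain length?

4

457 -> bucket 1
171 -> bucket 1 (collision)
805 -> bucket 10
512 -> bucket 1 (collision)
765 -> bucket 1 (collision)
720 -> bucket 6
675 -> bucket 0
122 -> bucket 4
Final buckets:
0: 675
1: 457 -> 171 -> 512 -> 765
2: .
3: .
4: 122
5: .
6: 720
7: .
8: .
9: .
10: 805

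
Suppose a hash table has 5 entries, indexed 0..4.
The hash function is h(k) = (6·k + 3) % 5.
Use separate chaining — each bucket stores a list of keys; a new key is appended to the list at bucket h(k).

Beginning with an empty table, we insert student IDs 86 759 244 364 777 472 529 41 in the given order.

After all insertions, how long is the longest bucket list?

4

Insert 86: h=4, bucket 4 empty → new chain.
Insert 759: h=2, bucket 2 empty → new chain.
Insert 244: h=2, bucket 2 nonempty → append to chain.
Insert 364: h=2, bucket 2 nonempty → append to chain.
Insert 777: h=0, bucket 0 empty → new chain.
Insert 472: h=0, bucket 0 nonempty → append to chain.
Insert 529: h=2, bucket 2 nonempty → append to chain.
Insert 41: h=4, bucket 4 nonempty → append to chain.
Final buckets:
0: 777 -> 472
1: _
2: 759 -> 244 -> 364 -> 529
3: _
4: 86 -> 41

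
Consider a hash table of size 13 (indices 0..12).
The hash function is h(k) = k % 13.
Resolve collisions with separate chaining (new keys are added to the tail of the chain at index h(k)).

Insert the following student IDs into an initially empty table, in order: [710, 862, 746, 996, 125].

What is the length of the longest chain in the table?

Insert 710: h=8, bucket 8 empty -> new chain.
Insert 862: h=4, bucket 4 empty -> new chain.
Insert 746: h=5, bucket 5 empty -> new chain.
Insert 996: h=8, bucket 8 nonempty -> append to chain.
Insert 125: h=8, bucket 8 nonempty -> append to chain.
Final buckets:
0: —
1: —
2: —
3: —
4: 862
5: 746
6: —
7: —
8: 710 -> 996 -> 125
9: —
10: —
11: —
12: —

3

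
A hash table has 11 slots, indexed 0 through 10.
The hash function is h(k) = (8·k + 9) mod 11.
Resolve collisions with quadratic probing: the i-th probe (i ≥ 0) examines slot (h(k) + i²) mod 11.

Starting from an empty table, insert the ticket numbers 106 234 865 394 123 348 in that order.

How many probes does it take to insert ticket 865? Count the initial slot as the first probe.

Insert 106: h=10, slot 10 empty -> index 10.
Insert 234: h=0, slot 0 empty -> index 0.
Insert 865: h=10, slots 10,0 occupied -> index 3.
Insert 394: h=4, slot 4 empty -> index 4.
Insert 123: h=3, slots 3,4 occupied -> index 7.
Insert 348: h=10, slots 10,0,3 occupied -> index 8.
Table: [234, ., ., 865, 394, ., ., 123, 348, ., 106]

3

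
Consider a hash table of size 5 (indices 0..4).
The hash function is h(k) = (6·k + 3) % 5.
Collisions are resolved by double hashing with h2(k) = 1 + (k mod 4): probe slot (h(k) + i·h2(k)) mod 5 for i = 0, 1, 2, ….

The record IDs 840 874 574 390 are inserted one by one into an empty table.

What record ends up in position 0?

840 hashes to 3; slot 3 is free -> place at 3.
874 hashes to 2; slot 2 is free -> place at 2.
574 hashes to 2, h2=3; 2 taken -> place at 0.
390 hashes to 3, h2=3; 3 taken -> place at 1.
Table: [574, 390, 874, 840, -]

574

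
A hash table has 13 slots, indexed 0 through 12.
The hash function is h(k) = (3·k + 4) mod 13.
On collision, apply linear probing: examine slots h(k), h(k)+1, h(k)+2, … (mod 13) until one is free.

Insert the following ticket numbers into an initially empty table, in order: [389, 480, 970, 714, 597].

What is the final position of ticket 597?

5

389 hashes to 1; slot 1 is free → place at 1.
480 hashes to 1; 1 taken → place at 2.
970 hashes to 2; 2 taken → place at 3.
714 hashes to 1; 1,2,3 taken → place at 4.
597 hashes to 1; 1,2,3,4 taken → place at 5.
Table: [-, 389, 480, 970, 714, 597, -, -, -, -, -, -, -]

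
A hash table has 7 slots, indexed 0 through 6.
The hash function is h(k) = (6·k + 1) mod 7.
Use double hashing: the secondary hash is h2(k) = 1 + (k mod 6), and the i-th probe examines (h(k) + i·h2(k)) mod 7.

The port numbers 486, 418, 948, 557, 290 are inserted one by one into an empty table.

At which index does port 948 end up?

6

Insert 486: h=5, slot 5 empty => index 5.
Insert 418: h=3, slot 3 empty => index 3.
Insert 948: h=5, h2=1, slot 5 occupied => index 6.
Insert 557: h=4, slot 4 empty => index 4.
Insert 290: h=5, h2=3, slot 5 occupied => index 1.
Table: [-, 290, -, 418, 557, 486, 948]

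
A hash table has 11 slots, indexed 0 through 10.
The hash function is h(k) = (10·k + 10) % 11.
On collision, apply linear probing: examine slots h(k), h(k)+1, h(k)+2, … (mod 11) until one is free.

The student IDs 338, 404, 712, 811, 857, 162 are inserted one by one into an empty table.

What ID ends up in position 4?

712

Insert 338: h=2, slot 2 empty => index 2.
Insert 404: h=2, slot 2 occupied => index 3.
Insert 712: h=2, slots 2,3 occupied => index 4.
Insert 811: h=2, slots 2,3,4 occupied => index 5.
Insert 857: h=0, slot 0 empty => index 0.
Insert 162: h=2, slots 2,3,4,5 occupied => index 6.
Table: [857, _, 338, 404, 712, 811, 162, _, _, _, _]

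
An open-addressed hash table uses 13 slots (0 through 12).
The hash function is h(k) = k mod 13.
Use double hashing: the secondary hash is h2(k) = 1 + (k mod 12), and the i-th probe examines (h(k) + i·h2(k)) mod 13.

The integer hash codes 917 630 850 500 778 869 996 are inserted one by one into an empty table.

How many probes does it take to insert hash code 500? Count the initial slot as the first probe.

917 hashes to 7; slot 7 is free => place at 7.
630 hashes to 6; slot 6 is free => place at 6.
850 hashes to 5; slot 5 is free => place at 5.
500 hashes to 6, h2=9; 6 taken => place at 2.
778 hashes to 11; slot 11 is free => place at 11.
869 hashes to 11, h2=6; 11 taken => place at 4.
996 hashes to 8; slot 8 is free => place at 8.
Table: [—, —, 500, —, 869, 850, 630, 917, 996, —, —, 778, —]

2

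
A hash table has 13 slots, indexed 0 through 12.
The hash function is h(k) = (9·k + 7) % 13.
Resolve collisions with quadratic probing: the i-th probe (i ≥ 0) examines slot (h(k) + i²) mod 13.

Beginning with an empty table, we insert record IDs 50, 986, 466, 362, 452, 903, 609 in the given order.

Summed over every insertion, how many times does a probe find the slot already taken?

11

Insert 50: h=2, slot 2 empty -> index 2.
Insert 986: h=2, slot 2 occupied -> index 3.
Insert 466: h=2, slots 2,3 occupied -> index 6.
Insert 362: h=2, slots 2,3,6 occupied -> index 11.
Insert 452: h=6, slot 6 occupied -> index 7.
Insert 903: h=9, slot 9 empty -> index 9.
Insert 609: h=2, slots 2,3,6,11 occupied -> index 5.
Table: [∅, ∅, 50, 986, ∅, 609, 466, 452, ∅, 903, ∅, 362, ∅]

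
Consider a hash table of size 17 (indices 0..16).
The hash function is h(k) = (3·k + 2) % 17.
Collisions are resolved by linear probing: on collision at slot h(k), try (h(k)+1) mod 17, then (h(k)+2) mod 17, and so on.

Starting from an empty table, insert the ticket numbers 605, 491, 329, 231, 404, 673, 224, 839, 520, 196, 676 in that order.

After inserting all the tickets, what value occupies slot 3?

Insert 605: h=15, slot 15 empty -> index 15.
Insert 491: h=13, slot 13 empty -> index 13.
Insert 329: h=3, slot 3 empty -> index 3.
Insert 231: h=15, slot 15 occupied -> index 16.
Insert 404: h=7, slot 7 empty -> index 7.
Insert 673: h=15, slots 15,16 occupied -> index 0.
Insert 224: h=11, slot 11 empty -> index 11.
Insert 839: h=3, slot 3 occupied -> index 4.
Insert 520: h=15, slots 15,16,0 occupied -> index 1.
Insert 196: h=12, slot 12 empty -> index 12.
Insert 676: h=7, slot 7 occupied -> index 8.
Table: [673, 520, ., 329, 839, ., ., 404, 676, ., ., 224, 196, 491, ., 605, 231]

329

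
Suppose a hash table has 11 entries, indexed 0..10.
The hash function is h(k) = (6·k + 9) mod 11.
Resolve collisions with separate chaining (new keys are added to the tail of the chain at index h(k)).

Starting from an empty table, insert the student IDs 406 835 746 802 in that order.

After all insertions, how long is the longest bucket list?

3

406 -> bucket 3
835 -> bucket 3 (collision)
746 -> bucket 8
802 -> bucket 3 (collision)
Final buckets:
0: ∅
1: ∅
2: ∅
3: 406 -> 835 -> 802
4: ∅
5: ∅
6: ∅
7: ∅
8: 746
9: ∅
10: ∅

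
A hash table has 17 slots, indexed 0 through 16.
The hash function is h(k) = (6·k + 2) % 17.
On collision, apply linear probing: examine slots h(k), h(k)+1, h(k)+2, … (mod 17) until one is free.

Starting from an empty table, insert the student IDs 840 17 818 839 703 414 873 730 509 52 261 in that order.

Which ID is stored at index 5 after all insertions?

840: h=10 => slot 10
17: h=2 => slot 2
818: h=14 => slot 14
839: h=4 => slot 4
703: h=4, probe 4,5 => slot 5
414: h=4, probe 4,5,6 => slot 6
873: h=4, probe 4,5,6,7 => slot 7
730: h=13 => slot 13
509: h=13, probe 13,14,15 => slot 15
52: h=8 => slot 8
261: h=4, probe 4,5,6,7,8,9 => slot 9
Table: [-, -, 17, -, 839, 703, 414, 873, 52, 261, 840, -, -, 730, 818, 509, -]

703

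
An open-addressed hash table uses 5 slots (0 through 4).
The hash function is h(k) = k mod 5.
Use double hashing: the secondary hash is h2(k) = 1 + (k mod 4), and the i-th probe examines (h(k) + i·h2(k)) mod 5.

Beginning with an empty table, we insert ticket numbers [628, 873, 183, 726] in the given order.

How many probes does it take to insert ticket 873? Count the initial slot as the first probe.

628: h=3 → slot 3
873: h=3, h2=2, probe 3,0 → slot 0
183: h=3, h2=4, probe 3,2 → slot 2
726: h=1 → slot 1
Table: [873, 726, 183, 628, -]

2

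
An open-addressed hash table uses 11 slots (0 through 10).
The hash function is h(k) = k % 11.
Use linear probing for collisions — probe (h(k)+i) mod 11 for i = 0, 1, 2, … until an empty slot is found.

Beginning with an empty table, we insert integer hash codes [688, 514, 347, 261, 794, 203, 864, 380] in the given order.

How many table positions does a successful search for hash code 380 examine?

688 hashes to 6; slot 6 is free → place at 6.
514 hashes to 8; slot 8 is free → place at 8.
347 hashes to 6; 6 taken → place at 7.
261 hashes to 8; 8 taken → place at 9.
794 hashes to 2; slot 2 is free → place at 2.
203 hashes to 5; slot 5 is free → place at 5.
864 hashes to 6; 6,7,8,9 taken → place at 10.
380 hashes to 6; 6,7,8,9,10 taken → place at 0.
Table: [380, _, 794, _, _, 203, 688, 347, 514, 261, 864]
Lookup 380: h=6, probe 6,7,8,9,10,0 → found at 0.

6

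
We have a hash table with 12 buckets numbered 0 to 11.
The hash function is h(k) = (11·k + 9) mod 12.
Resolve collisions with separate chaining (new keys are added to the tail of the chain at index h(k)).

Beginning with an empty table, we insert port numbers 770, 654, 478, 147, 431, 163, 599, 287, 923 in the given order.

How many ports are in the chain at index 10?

770 → bucket 7
654 → bucket 3
478 → bucket 11
147 → bucket 6
431 → bucket 10
163 → bucket 2
599 → bucket 10 (collision)
287 → bucket 10 (collision)
923 → bucket 10 (collision)
Final buckets:
0: —
1: —
2: 163
3: 654
4: —
5: —
6: 147
7: 770
8: —
9: —
10: 431 -> 599 -> 287 -> 923
11: 478

4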